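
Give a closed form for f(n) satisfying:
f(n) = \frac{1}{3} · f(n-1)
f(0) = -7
Pure geometric recurrence with ratio \frac{1}{3}.
By induction f(n) = f(0) · (\frac{1}{3})^n = - 7 \cdot 3^{- n}.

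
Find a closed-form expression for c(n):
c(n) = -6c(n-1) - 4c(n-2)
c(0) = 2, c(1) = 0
Characteristic equation: x² + 6x + 4 = 0.
Discriminant Δ = (-6)² + 4·(-4) = 20.
Roots r₁,₂ = (-6 ± √20)/2, so r₁ = -3 + \sqrt{5}, r₂ = -3 - \sqrt{5}.
General solution: c(n) = A·r₁^n + B·r₂^n.
From the initial conditions, A + B = 2 and r₁A + r₂B = 0.
Since r₁ - r₂ = √20: A = (0 - (2)r₂)/√20 = 1 + \frac{3 \sqrt{5}}{5}, and B = 2 - A = 1 - \frac{3 \sqrt{5}}{5}.
So c(n) = \left(1 + \frac{3 \sqrt{5}}{5}\right)\left(-3 + \sqrt{5}\right)^n + \left(1 - \frac{3 \sqrt{5}}{5}\right)\left(-3 - \sqrt{5}\right)^n.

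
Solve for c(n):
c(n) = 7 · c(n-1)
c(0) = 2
Pure geometric recurrence with ratio 7.
By induction c(n) = c(0) · (7)^n = 2 \cdot 7^{n}.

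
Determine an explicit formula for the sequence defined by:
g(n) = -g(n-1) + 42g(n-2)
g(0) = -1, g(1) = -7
Characteristic equation: x² + x - 42 = 0, which factors as (x - (-7))(x - (6)) = 0.
Roots r₁ = -7, r₂ = 6 (distinct).
General solution: g(n) = A·(-7)^n + B·(6)^n.
From g(0) = -1: A + B = -1.
From g(1) = -7: -7A + 6B = -7.
Solving: A = \frac{1}{13}, B = - \frac{14}{13}.
So g(n) = \frac{\left(-7\right)^{n}}{13} - \frac{14 \cdot 6^{n}}{13}.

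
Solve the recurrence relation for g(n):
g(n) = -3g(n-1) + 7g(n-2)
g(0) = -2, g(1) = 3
Characteristic equation: x² + 3x - 7 = 0.
Discriminant Δ = (-3)² + 4·(7) = 37.
Roots r₁,₂ = (-3 ± √37)/2, so r₁ = - \frac{3}{2} + \frac{\sqrt{37}}{2}, r₂ = - \frac{\sqrt{37}}{2} - \frac{3}{2}.
General solution: g(n) = A·r₁^n + B·r₂^n.
From the initial conditions, A + B = -2 and r₁A + r₂B = 3.
Since r₁ - r₂ = √37: A = (3 - (-2)r₂)/√37 = -1, and B = -2 - A = -1.
So g(n) = \left(-1\right)\left(- \frac{3}{2} + \frac{\sqrt{37}}{2}\right)^n + \left(-1\right)\left(- \frac{\sqrt{37}}{2} - \frac{3}{2}\right)^n.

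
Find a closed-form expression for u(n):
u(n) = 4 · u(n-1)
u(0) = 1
Pure geometric recurrence with ratio 4.
By induction u(n) = u(0) · (4)^n = 4^{n}.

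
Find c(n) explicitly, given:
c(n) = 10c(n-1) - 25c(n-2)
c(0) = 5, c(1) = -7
Characteristic equation: x² - 10x + 25 = 0, which is (x - (5))².
Repeated root r = 5.
General solution: c(n) = (A + Bn)·(5)^n.
From c(0) = 5: A = 5.
From c(1) = -7: (A + B)·(5) = -7 ⇒ B = - \frac{32}{5}.
So c(n) = \left(5 - \frac{32 n}{5}\right) \cdot (5)^n.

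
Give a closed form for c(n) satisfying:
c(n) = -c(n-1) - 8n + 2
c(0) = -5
First-order linear with linear forcing.
Homogeneous solution: c_h(n) = A·(-1)^n.
Try particular c_p(n) = pn + q. Substituting:
  pn + q = -(p(n-1) + q) - 8n + 2.
Matching the n-coefficient: p = -p - 8 ⇒ p = -4.
Matching constants: q = p - q + 2 ⇒ q = -1.
General: c(n) = A·(-1)^n - 4 n - 1.
Apply c(0) = -5: A - 1 = -5 ⇒ A = -4.
So c(n) = - 4 \left(-1\right)^{n} - 4 n - 1.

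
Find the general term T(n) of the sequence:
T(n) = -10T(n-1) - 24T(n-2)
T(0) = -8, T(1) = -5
Characteristic equation: x² + 10x + 24 = 0, which factors as (x - (-4))(x - (-6)) = 0.
Roots r₁ = -4, r₂ = -6 (distinct).
General solution: T(n) = A·(-4)^n + B·(-6)^n.
From T(0) = -8: A + B = -8.
From T(1) = -5: -4A - 6B = -5.
Solving: A = - \frac{53}{2}, B = \frac{37}{2}.
So T(n) = - \frac{53 \left(-4\right)^{n}}{2} + \frac{37 \left(-6\right)^{n}}{2}.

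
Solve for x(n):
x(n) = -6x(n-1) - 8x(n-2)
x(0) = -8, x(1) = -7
Characteristic equation: x² + 6x + 8 = 0, which factors as (x - (-4))(x - (-2)) = 0.
Roots r₁ = -4, r₂ = -2 (distinct).
General solution: x(n) = A·(-4)^n + B·(-2)^n.
From x(0) = -8: A + B = -8.
From x(1) = -7: -4A - 2B = -7.
Solving: A = \frac{23}{2}, B = - \frac{39}{2}.
So x(n) = - \frac{39 \left(-2\right)^{n}}{2} + \frac{23 \left(-4\right)^{n}}{2}.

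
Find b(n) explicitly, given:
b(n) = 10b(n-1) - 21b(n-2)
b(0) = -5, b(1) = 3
Characteristic equation: x² - 10x + 21 = 0, which factors as (x - (7))(x - (3)) = 0.
Roots r₁ = 7, r₂ = 3 (distinct).
General solution: b(n) = A·(7)^n + B·(3)^n.
From b(0) = -5: A + B = -5.
From b(1) = 3: 7A + 3B = 3.
Solving: A = \frac{9}{2}, B = - \frac{19}{2}.
So b(n) = - \frac{19 \cdot 3^{n}}{2} + \frac{9 \cdot 7^{n}}{2}.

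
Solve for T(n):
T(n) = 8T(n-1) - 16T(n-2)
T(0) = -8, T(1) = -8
Characteristic equation: x² - 8x + 16 = 0, which is (x - (4))².
Repeated root r = 4.
General solution: T(n) = (A + Bn)·(4)^n.
From T(0) = -8: A = -8.
From T(1) = -8: (A + B)·(4) = -8 ⇒ B = 6.
So T(n) = \left(6 n - 8\right) \cdot (4)^n.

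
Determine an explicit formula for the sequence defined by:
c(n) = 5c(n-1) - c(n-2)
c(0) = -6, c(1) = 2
Characteristic equation: x² - 5x + 1 = 0.
Discriminant Δ = (5)² + 4·(-1) = 21.
Roots r₁,₂ = (5 ± √21)/2, so r₁ = \frac{\sqrt{21}}{2} + \frac{5}{2}, r₂ = \frac{5}{2} - \frac{\sqrt{21}}{2}.
General solution: c(n) = A·r₁^n + B·r₂^n.
From the initial conditions, A + B = -6 and r₁A + r₂B = 2.
Since r₁ - r₂ = √21: A = (2 - (-6)r₂)/√21 = -3 + \frac{17 \sqrt{21}}{21}, and B = -6 - A = - \frac{17 \sqrt{21}}{21} - 3.
So c(n) = \left(-3 + \frac{17 \sqrt{21}}{21}\right)\left(\frac{\sqrt{21}}{2} + \frac{5}{2}\right)^n + \left(- \frac{17 \sqrt{21}}{21} - 3\right)\left(\frac{5}{2} - \frac{\sqrt{21}}{2}\right)^n.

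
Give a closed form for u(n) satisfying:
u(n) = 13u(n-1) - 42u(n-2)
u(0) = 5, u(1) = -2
Characteristic equation: x² - 13x + 42 = 0, which factors as (x - (7))(x - (6)) = 0.
Roots r₁ = 7, r₂ = 6 (distinct).
General solution: u(n) = A·(7)^n + B·(6)^n.
From u(0) = 5: A + B = 5.
From u(1) = -2: 7A + 6B = -2.
Solving: A = -32, B = 37.
So u(n) = 37 \cdot 6^{n} - 32 \cdot 7^{n}.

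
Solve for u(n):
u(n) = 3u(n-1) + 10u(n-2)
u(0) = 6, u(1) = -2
Characteristic equation: x² - 3x - 10 = 0, which factors as (x - (5))(x - (-2)) = 0.
Roots r₁ = 5, r₂ = -2 (distinct).
General solution: u(n) = A·(5)^n + B·(-2)^n.
From u(0) = 6: A + B = 6.
From u(1) = -2: 5A - 2B = -2.
Solving: A = \frac{10}{7}, B = \frac{32}{7}.
So u(n) = \frac{32 \left(-2\right)^{n}}{7} + \frac{10 \cdot 5^{n}}{7}.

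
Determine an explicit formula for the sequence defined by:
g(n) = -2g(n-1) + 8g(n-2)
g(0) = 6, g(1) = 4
Characteristic equation: x² + 2x - 8 = 0, which factors as (x - (-4))(x - (2)) = 0.
Roots r₁ = -4, r₂ = 2 (distinct).
General solution: g(n) = A·(-4)^n + B·(2)^n.
From g(0) = 6: A + B = 6.
From g(1) = 4: -4A + 2B = 4.
Solving: A = \frac{4}{3}, B = \frac{14}{3}.
So g(n) = \frac{4 \left(-4\right)^{n}}{3} + \frac{14 \cdot 2^{n}}{3}.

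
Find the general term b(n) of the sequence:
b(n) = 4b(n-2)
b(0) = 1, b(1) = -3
Characteristic equation: x² - 4 = 0, which factors as (x - (2))(x - (-2)) = 0.
Roots r₁ = 2, r₂ = -2 (distinct).
General solution: b(n) = A·(2)^n + B·(-2)^n.
From b(0) = 1: A + B = 1.
From b(1) = -3: 2A - 2B = -3.
Solving: A = - \frac{1}{4}, B = \frac{5}{4}.
So b(n) = \frac{5 \left(-2\right)^{n}}{4} - \frac{2^{n}}{4}.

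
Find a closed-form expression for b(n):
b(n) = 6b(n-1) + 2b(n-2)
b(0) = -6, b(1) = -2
Characteristic equation: x² - 6x - 2 = 0.
Discriminant Δ = (6)² + 4·(2) = 44.
Roots r₁,₂ = (6 ± √44)/2, so r₁ = 3 + \sqrt{11}, r₂ = 3 - \sqrt{11}.
General solution: b(n) = A·r₁^n + B·r₂^n.
From the initial conditions, A + B = -6 and r₁A + r₂B = -2.
Since r₁ - r₂ = √44: A = (-2 - (-6)r₂)/√44 = -3 + \frac{8 \sqrt{11}}{11}, and B = -6 - A = -3 - \frac{8 \sqrt{11}}{11}.
So b(n) = \left(-3 + \frac{8 \sqrt{11}}{11}\right)\left(3 + \sqrt{11}\right)^n + \left(-3 - \frac{8 \sqrt{11}}{11}\right)\left(3 - \sqrt{11}\right)^n.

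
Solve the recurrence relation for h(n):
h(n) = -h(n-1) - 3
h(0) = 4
First-order linear non-homogeneous.
Homogeneous solution: h_h(n) = A·(-1)^n.
Try constant particular solution h_p = K: K = -K - 3 ⇒ K = - \frac{3}{2}.
General: h(n) = A·(-1)^n - \frac{3}{2}.
Apply h(0) = 4: A - \frac{3}{2} = 4 ⇒ A = \frac{11}{2}.
So h(n) = \frac{11 \left(-1\right)^{n}}{2} - \frac{3}{2}.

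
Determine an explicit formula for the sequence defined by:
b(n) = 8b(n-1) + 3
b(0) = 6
First-order linear non-homogeneous.
Homogeneous solution: b_h(n) = A·(8)^n.
Try constant particular solution b_p = K: K = 8K + 3 ⇒ K = - \frac{3}{7}.
General: b(n) = A·(8)^n - \frac{3}{7}.
Apply b(0) = 6: A - \frac{3}{7} = 6 ⇒ A = \frac{45}{7}.
So b(n) = \frac{45 \cdot 8^{n}}{7} - \frac{3}{7}.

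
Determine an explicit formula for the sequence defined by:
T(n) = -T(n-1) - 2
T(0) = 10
First-order linear non-homogeneous.
Homogeneous solution: T_h(n) = A·(-1)^n.
Try constant particular solution T_p = K: K = -K - 2 ⇒ K = -1.
General: T(n) = A·(-1)^n - 1.
Apply T(0) = 10: A - 1 = 10 ⇒ A = 11.
So T(n) = 11 \left(-1\right)^{n} - 1.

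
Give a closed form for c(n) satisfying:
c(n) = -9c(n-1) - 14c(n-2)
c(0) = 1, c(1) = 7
Characteristic equation: x² + 9x + 14 = 0, which factors as (x - (-2))(x - (-7)) = 0.
Roots r₁ = -2, r₂ = -7 (distinct).
General solution: c(n) = A·(-2)^n + B·(-7)^n.
From c(0) = 1: A + B = 1.
From c(1) = 7: -2A - 7B = 7.
Solving: A = \frac{14}{5}, B = - \frac{9}{5}.
So c(n) = \frac{14 \left(-2\right)^{n}}{5} - \frac{9 \left(-7\right)^{n}}{5}.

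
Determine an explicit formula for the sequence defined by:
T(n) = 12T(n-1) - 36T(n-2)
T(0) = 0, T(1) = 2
Characteristic equation: x² - 12x + 36 = 0, which is (x - (6))².
Repeated root r = 6.
General solution: T(n) = (A + Bn)·(6)^n.
From T(0) = 0: A = 0.
From T(1) = 2: (A + B)·(6) = 2 ⇒ B = \frac{1}{3}.
So T(n) = \left(\frac{n}{3}\right) \cdot (6)^n.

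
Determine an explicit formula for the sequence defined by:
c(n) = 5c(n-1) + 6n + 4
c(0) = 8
First-order linear with linear forcing.
Homogeneous solution: c_h(n) = A·(5)^n.
Try particular c_p(n) = pn + q. Substituting:
  pn + q = 5(p(n-1) + q) + 6n + 4.
Matching the n-coefficient: p = 5p + 6 ⇒ p = - \frac{3}{2}.
Matching constants: q = -5p + 5q + 4 ⇒ q = - \frac{23}{8}.
General: c(n) = A·(5)^n - \frac{3 n}{2} - \frac{23}{8}.
Apply c(0) = 8: A - \frac{23}{8} = 8 ⇒ A = \frac{87}{8}.
So c(n) = \frac{87 \cdot 5^{n}}{8} - \frac{3 n}{2} - \frac{23}{8}.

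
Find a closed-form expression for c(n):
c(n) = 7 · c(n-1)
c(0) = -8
Pure geometric recurrence with ratio 7.
By induction c(n) = c(0) · (7)^n = - 8 \cdot 7^{n}.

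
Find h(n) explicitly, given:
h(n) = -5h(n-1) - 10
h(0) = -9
First-order linear non-homogeneous.
Homogeneous solution: h_h(n) = A·(-5)^n.
Try constant particular solution h_p = K: K = -5K - 10 ⇒ K = - \frac{5}{3}.
General: h(n) = A·(-5)^n - \frac{5}{3}.
Apply h(0) = -9: A - \frac{5}{3} = -9 ⇒ A = - \frac{22}{3}.
So h(n) = - \frac{22 \left(-5\right)^{n}}{3} - \frac{5}{3}.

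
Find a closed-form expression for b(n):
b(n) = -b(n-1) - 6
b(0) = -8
First-order linear non-homogeneous.
Homogeneous solution: b_h(n) = A·(-1)^n.
Try constant particular solution b_p = K: K = -K - 6 ⇒ K = -3.
General: b(n) = A·(-1)^n - 3.
Apply b(0) = -8: A - 3 = -8 ⇒ A = -5.
So b(n) = - 5 \left(-1\right)^{n} - 3.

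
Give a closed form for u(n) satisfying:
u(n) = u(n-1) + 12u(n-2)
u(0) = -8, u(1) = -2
Characteristic equation: x² - x - 12 = 0, which factors as (x - (-3))(x - (4)) = 0.
Roots r₁ = -3, r₂ = 4 (distinct).
General solution: u(n) = A·(-3)^n + B·(4)^n.
From u(0) = -8: A + B = -8.
From u(1) = -2: -3A + 4B = -2.
Solving: A = - \frac{30}{7}, B = - \frac{26}{7}.
So u(n) = - \frac{30 \left(-3\right)^{n}}{7} - \frac{26 \cdot 4^{n}}{7}.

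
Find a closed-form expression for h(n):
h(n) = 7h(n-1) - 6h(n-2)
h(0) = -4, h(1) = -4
Characteristic equation: x² - 7x + 6 = 0, which factors as (x - (1))(x - (6)) = 0.
Roots r₁ = 1, r₂ = 6 (distinct).
General solution: h(n) = A·(1)^n + B·(6)^n.
From h(0) = -4: A + B = -4.
From h(1) = -4: A + 6B = -4.
Solving: A = -4, B = 0.
So h(n) = -4.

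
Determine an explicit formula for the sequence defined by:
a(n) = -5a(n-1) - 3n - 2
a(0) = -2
First-order linear with linear forcing.
Homogeneous solution: a_h(n) = A·(-5)^n.
Try particular a_p(n) = pn + q. Substituting:
  pn + q = -5(p(n-1) + q) - 3n - 2.
Matching the n-coefficient: p = -5p - 3 ⇒ p = - \frac{1}{2}.
Matching constants: q = 5p - 5q - 2 ⇒ q = - \frac{3}{4}.
General: a(n) = A·(-5)^n - \frac{n}{2} - \frac{3}{4}.
Apply a(0) = -2: A - \frac{3}{4} = -2 ⇒ A = - \frac{5}{4}.
So a(n) = - \frac{5 \left(-5\right)^{n}}{4} - \frac{n}{2} - \frac{3}{4}.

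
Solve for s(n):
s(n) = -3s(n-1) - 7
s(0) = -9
First-order linear non-homogeneous.
Homogeneous solution: s_h(n) = A·(-3)^n.
Try constant particular solution s_p = K: K = -3K - 7 ⇒ K = - \frac{7}{4}.
General: s(n) = A·(-3)^n - \frac{7}{4}.
Apply s(0) = -9: A - \frac{7}{4} = -9 ⇒ A = - \frac{29}{4}.
So s(n) = - \frac{29 \left(-3\right)^{n}}{4} - \frac{7}{4}.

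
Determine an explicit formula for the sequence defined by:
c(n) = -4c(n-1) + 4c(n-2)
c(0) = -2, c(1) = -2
Characteristic equation: x² + 4x - 4 = 0.
Discriminant Δ = (-4)² + 4·(4) = 32.
Roots r₁,₂ = (-4 ± √32)/2, so r₁ = -2 + 2 \sqrt{2}, r₂ = - 2 \sqrt{2} - 2.
General solution: c(n) = A·r₁^n + B·r₂^n.
From the initial conditions, A + B = -2 and r₁A + r₂B = -2.
Since r₁ - r₂ = √32: A = (-2 - (-2)r₂)/√32 = - \frac{3 \sqrt{2}}{4} - 1, and B = -2 - A = -1 + \frac{3 \sqrt{2}}{4}.
So c(n) = \left(- \frac{3 \sqrt{2}}{4} - 1\right)\left(-2 + 2 \sqrt{2}\right)^n + \left(-1 + \frac{3 \sqrt{2}}{4}\right)\left(- 2 \sqrt{2} - 2\right)^n.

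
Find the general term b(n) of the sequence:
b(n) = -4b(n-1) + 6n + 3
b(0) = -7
First-order linear with linear forcing.
Homogeneous solution: b_h(n) = A·(-4)^n.
Try particular b_p(n) = pn + q. Substituting:
  pn + q = -4(p(n-1) + q) + 6n + 3.
Matching the n-coefficient: p = -4p + 6 ⇒ p = \frac{6}{5}.
Matching constants: q = 4p - 4q + 3 ⇒ q = \frac{39}{25}.
General: b(n) = A·(-4)^n + \frac{6 n}{5} + \frac{39}{25}.
Apply b(0) = -7: A + \frac{39}{25} = -7 ⇒ A = - \frac{214}{25}.
So b(n) = - \frac{214 \left(-4\right)^{n}}{25} + \frac{6 n}{5} + \frac{39}{25}.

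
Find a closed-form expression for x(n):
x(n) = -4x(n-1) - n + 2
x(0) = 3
First-order linear with linear forcing.
Homogeneous solution: x_h(n) = A·(-4)^n.
Try particular x_p(n) = pn + q. Substituting:
  pn + q = -4(p(n-1) + q) - n + 2.
Matching the n-coefficient: p = -4p - 1 ⇒ p = - \frac{1}{5}.
Matching constants: q = 4p - 4q + 2 ⇒ q = \frac{6}{25}.
General: x(n) = A·(-4)^n - \frac{n}{5} + \frac{6}{25}.
Apply x(0) = 3: A + \frac{6}{25} = 3 ⇒ A = \frac{69}{25}.
So x(n) = \frac{69 \left(-4\right)^{n}}{25} - \frac{n}{5} + \frac{6}{25}.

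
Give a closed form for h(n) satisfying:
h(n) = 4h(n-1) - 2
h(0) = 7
First-order linear non-homogeneous.
Homogeneous solution: h_h(n) = A·(4)^n.
Try constant particular solution h_p = K: K = 4K - 2 ⇒ K = \frac{2}{3}.
General: h(n) = A·(4)^n + \frac{2}{3}.
Apply h(0) = 7: A + \frac{2}{3} = 7 ⇒ A = \frac{19}{3}.
So h(n) = \frac{19 \cdot 4^{n}}{3} + \frac{2}{3}.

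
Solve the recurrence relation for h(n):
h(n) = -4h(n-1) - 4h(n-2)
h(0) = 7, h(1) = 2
Characteristic equation: x² + 4x + 4 = 0, which is (x - (-2))².
Repeated root r = -2.
General solution: h(n) = (A + Bn)·(-2)^n.
From h(0) = 7: A = 7.
From h(1) = 2: (A + B)·(-2) = 2 ⇒ B = -8.
So h(n) = \left(7 - 8 n\right) \cdot (-2)^n.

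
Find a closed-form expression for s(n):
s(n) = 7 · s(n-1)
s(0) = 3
Pure geometric recurrence with ratio 7.
By induction s(n) = s(0) · (7)^n = 3 \cdot 7^{n}.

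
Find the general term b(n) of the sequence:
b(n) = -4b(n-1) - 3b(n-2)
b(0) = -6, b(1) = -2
Characteristic equation: x² + 4x + 3 = 0, which factors as (x - (-3))(x - (-1)) = 0.
Roots r₁ = -3, r₂ = -1 (distinct).
General solution: b(n) = A·(-3)^n + B·(-1)^n.
From b(0) = -6: A + B = -6.
From b(1) = -2: -3A - B = -2.
Solving: A = 4, B = -10.
So b(n) = - 10 \left(-1\right)^{n} + 4 \left(-3\right)^{n}.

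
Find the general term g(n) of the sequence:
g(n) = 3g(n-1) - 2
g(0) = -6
First-order linear non-homogeneous.
Homogeneous solution: g_h(n) = A·(3)^n.
Try constant particular solution g_p = K: K = 3K - 2 ⇒ K = 1.
General: g(n) = A·(3)^n + 1.
Apply g(0) = -6: A + 1 = -6 ⇒ A = -7.
So g(n) = 1 - 7 \cdot 3^{n}.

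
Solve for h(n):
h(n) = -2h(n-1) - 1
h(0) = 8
First-order linear non-homogeneous.
Homogeneous solution: h_h(n) = A·(-2)^n.
Try constant particular solution h_p = K: K = -2K - 1 ⇒ K = - \frac{1}{3}.
General: h(n) = A·(-2)^n - \frac{1}{3}.
Apply h(0) = 8: A - \frac{1}{3} = 8 ⇒ A = \frac{25}{3}.
So h(n) = \frac{25 \left(-2\right)^{n}}{3} - \frac{1}{3}.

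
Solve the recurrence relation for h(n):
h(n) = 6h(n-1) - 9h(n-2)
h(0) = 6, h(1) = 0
Characteristic equation: x² - 6x + 9 = 0, which is (x - (3))².
Repeated root r = 3.
General solution: h(n) = (A + Bn)·(3)^n.
From h(0) = 6: A = 6.
From h(1) = 0: (A + B)·(3) = 0 ⇒ B = -6.
So h(n) = \left(6 - 6 n\right) \cdot (3)^n.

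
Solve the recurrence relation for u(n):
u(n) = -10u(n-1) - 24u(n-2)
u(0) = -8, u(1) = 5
Characteristic equation: x² + 10x + 24 = 0, which factors as (x - (-6))(x - (-4)) = 0.
Roots r₁ = -6, r₂ = -4 (distinct).
General solution: u(n) = A·(-6)^n + B·(-4)^n.
From u(0) = -8: A + B = -8.
From u(1) = 5: -6A - 4B = 5.
Solving: A = \frac{27}{2}, B = - \frac{43}{2}.
So u(n) = - \frac{43 \left(-4\right)^{n}}{2} + \frac{27 \left(-6\right)^{n}}{2}.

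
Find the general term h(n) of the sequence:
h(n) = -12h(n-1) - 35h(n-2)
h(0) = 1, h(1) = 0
Characteristic equation: x² + 12x + 35 = 0, which factors as (x - (-5))(x - (-7)) = 0.
Roots r₁ = -5, r₂ = -7 (distinct).
General solution: h(n) = A·(-5)^n + B·(-7)^n.
From h(0) = 1: A + B = 1.
From h(1) = 0: -5A - 7B = 0.
Solving: A = \frac{7}{2}, B = - \frac{5}{2}.
So h(n) = \frac{7 \left(-5\right)^{n}}{2} - \frac{5 \left(-7\right)^{n}}{2}.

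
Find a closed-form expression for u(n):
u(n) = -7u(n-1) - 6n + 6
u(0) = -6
First-order linear with linear forcing.
Homogeneous solution: u_h(n) = A·(-7)^n.
Try particular u_p(n) = pn + q. Substituting:
  pn + q = -7(p(n-1) + q) - 6n + 6.
Matching the n-coefficient: p = -7p - 6 ⇒ p = - \frac{3}{4}.
Matching constants: q = 7p - 7q + 6 ⇒ q = \frac{3}{32}.
General: u(n) = A·(-7)^n - \frac{3 n}{4} + \frac{3}{32}.
Apply u(0) = -6: A + \frac{3}{32} = -6 ⇒ A = - \frac{195}{32}.
So u(n) = - \frac{195 \left(-7\right)^{n}}{32} - \frac{3 n}{4} + \frac{3}{32}.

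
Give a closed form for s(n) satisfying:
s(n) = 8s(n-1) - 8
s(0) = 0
First-order linear non-homogeneous.
Homogeneous solution: s_h(n) = A·(8)^n.
Try constant particular solution s_p = K: K = 8K - 8 ⇒ K = \frac{8}{7}.
General: s(n) = A·(8)^n + \frac{8}{7}.
Apply s(0) = 0: A + \frac{8}{7} = 0 ⇒ A = - \frac{8}{7}.
So s(n) = \frac{8}{7} - \frac{8 \cdot 8^{n}}{7}.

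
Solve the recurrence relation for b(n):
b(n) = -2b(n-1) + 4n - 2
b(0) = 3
First-order linear with linear forcing.
Homogeneous solution: b_h(n) = A·(-2)^n.
Try particular b_p(n) = pn + q. Substituting:
  pn + q = -2(p(n-1) + q) + 4n - 2.
Matching the n-coefficient: p = -2p + 4 ⇒ p = \frac{4}{3}.
Matching constants: q = 2p - 2q - 2 ⇒ q = \frac{2}{9}.
General: b(n) = A·(-2)^n + \frac{4 n}{3} + \frac{2}{9}.
Apply b(0) = 3: A + \frac{2}{9} = 3 ⇒ A = \frac{25}{9}.
So b(n) = \frac{25 \left(-2\right)^{n}}{9} + \frac{4 n}{3} + \frac{2}{9}.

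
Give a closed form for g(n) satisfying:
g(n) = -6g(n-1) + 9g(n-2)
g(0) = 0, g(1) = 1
Characteristic equation: x² + 6x - 9 = 0.
Discriminant Δ = (-6)² + 4·(9) = 72.
Roots r₁,₂ = (-6 ± √72)/2, so r₁ = -3 + 3 \sqrt{2}, r₂ = - 3 \sqrt{2} - 3.
General solution: g(n) = A·r₁^n + B·r₂^n.
From the initial conditions, A + B = 0 and r₁A + r₂B = 1.
Since r₁ - r₂ = √72: A = (1 - (0)r₂)/√72 = \frac{\sqrt{2}}{12}, and B = 0 - A = - \frac{\sqrt{2}}{12}.
So g(n) = \left(\frac{\sqrt{2}}{12}\right)\left(-3 + 3 \sqrt{2}\right)^n + \left(- \frac{\sqrt{2}}{12}\right)\left(- 3 \sqrt{2} - 3\right)^n.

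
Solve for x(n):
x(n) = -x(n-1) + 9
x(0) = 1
First-order linear non-homogeneous.
Homogeneous solution: x_h(n) = A·(-1)^n.
Try constant particular solution x_p = K: K = -K + 9 ⇒ K = \frac{9}{2}.
General: x(n) = A·(-1)^n + \frac{9}{2}.
Apply x(0) = 1: A + \frac{9}{2} = 1 ⇒ A = - \frac{7}{2}.
So x(n) = \frac{9}{2} - \frac{7 \left(-1\right)^{n}}{2}.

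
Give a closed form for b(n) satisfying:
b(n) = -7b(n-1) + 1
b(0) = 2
First-order linear non-homogeneous.
Homogeneous solution: b_h(n) = A·(-7)^n.
Try constant particular solution b_p = K: K = -7K + 1 ⇒ K = \frac{1}{8}.
General: b(n) = A·(-7)^n + \frac{1}{8}.
Apply b(0) = 2: A + \frac{1}{8} = 2 ⇒ A = \frac{15}{8}.
So b(n) = \frac{15 \left(-7\right)^{n}}{8} + \frac{1}{8}.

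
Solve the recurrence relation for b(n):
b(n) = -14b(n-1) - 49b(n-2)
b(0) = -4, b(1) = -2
Characteristic equation: x² + 14x + 49 = 0, which is (x - (-7))².
Repeated root r = -7.
General solution: b(n) = (A + Bn)·(-7)^n.
From b(0) = -4: A = -4.
From b(1) = -2: (A + B)·(-7) = -2 ⇒ B = \frac{30}{7}.
So b(n) = \left(\frac{30 n}{7} - 4\right) \cdot (-7)^n.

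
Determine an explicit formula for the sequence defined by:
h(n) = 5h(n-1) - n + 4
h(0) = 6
First-order linear with linear forcing.
Homogeneous solution: h_h(n) = A·(5)^n.
Try particular h_p(n) = pn + q. Substituting:
  pn + q = 5(p(n-1) + q) - n + 4.
Matching the n-coefficient: p = 5p - 1 ⇒ p = \frac{1}{4}.
Matching constants: q = -5p + 5q + 4 ⇒ q = - \frac{11}{16}.
General: h(n) = A·(5)^n + \frac{n}{4} - \frac{11}{16}.
Apply h(0) = 6: A - \frac{11}{16} = 6 ⇒ A = \frac{107}{16}.
So h(n) = \frac{107 \cdot 5^{n}}{16} + \frac{n}{4} - \frac{11}{16}.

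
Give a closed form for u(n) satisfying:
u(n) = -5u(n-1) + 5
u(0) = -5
First-order linear non-homogeneous.
Homogeneous solution: u_h(n) = A·(-5)^n.
Try constant particular solution u_p = K: K = -5K + 5 ⇒ K = \frac{5}{6}.
General: u(n) = A·(-5)^n + \frac{5}{6}.
Apply u(0) = -5: A + \frac{5}{6} = -5 ⇒ A = - \frac{35}{6}.
So u(n) = \frac{5}{6} - \frac{35 \left(-5\right)^{n}}{6}.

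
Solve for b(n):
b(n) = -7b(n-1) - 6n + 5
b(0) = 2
First-order linear with linear forcing.
Homogeneous solution: b_h(n) = A·(-7)^n.
Try particular b_p(n) = pn + q. Substituting:
  pn + q = -7(p(n-1) + q) - 6n + 5.
Matching the n-coefficient: p = -7p - 6 ⇒ p = - \frac{3}{4}.
Matching constants: q = 7p - 7q + 5 ⇒ q = - \frac{1}{32}.
General: b(n) = A·(-7)^n - \frac{3 n}{4} - \frac{1}{32}.
Apply b(0) = 2: A - \frac{1}{32} = 2 ⇒ A = \frac{65}{32}.
So b(n) = \frac{65 \left(-7\right)^{n}}{32} - \frac{3 n}{4} - \frac{1}{32}.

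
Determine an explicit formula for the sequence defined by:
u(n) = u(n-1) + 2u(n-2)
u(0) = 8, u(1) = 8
Characteristic equation: x² - x - 2 = 0, which factors as (x - (2))(x - (-1)) = 0.
Roots r₁ = 2, r₂ = -1 (distinct).
General solution: u(n) = A·(2)^n + B·(-1)^n.
From u(0) = 8: A + B = 8.
From u(1) = 8: 2A - B = 8.
Solving: A = \frac{16}{3}, B = \frac{8}{3}.
So u(n) = \frac{8 \left(-1\right)^{n}}{3} + \frac{16 \cdot 2^{n}}{3}.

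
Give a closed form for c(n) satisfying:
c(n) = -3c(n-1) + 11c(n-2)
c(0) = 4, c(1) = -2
Characteristic equation: x² + 3x - 11 = 0.
Discriminant Δ = (-3)² + 4·(11) = 53.
Roots r₁,₂ = (-3 ± √53)/2, so r₁ = - \frac{3}{2} + \frac{\sqrt{53}}{2}, r₂ = - \frac{\sqrt{53}}{2} - \frac{3}{2}.
General solution: c(n) = A·r₁^n + B·r₂^n.
From the initial conditions, A + B = 4 and r₁A + r₂B = -2.
Since r₁ - r₂ = √53: A = (-2 - (4)r₂)/√53 = \frac{4 \sqrt{53}}{53} + 2, and B = 4 - A = 2 - \frac{4 \sqrt{53}}{53}.
So c(n) = \left(\frac{4 \sqrt{53}}{53} + 2\right)\left(- \frac{3}{2} + \frac{\sqrt{53}}{2}\right)^n + \left(2 - \frac{4 \sqrt{53}}{53}\right)\left(- \frac{\sqrt{53}}{2} - \frac{3}{2}\right)^n.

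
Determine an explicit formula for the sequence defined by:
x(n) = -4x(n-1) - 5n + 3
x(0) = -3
First-order linear with linear forcing.
Homogeneous solution: x_h(n) = A·(-4)^n.
Try particular x_p(n) = pn + q. Substituting:
  pn + q = -4(p(n-1) + q) - 5n + 3.
Matching the n-coefficient: p = -4p - 5 ⇒ p = -1.
Matching constants: q = 4p - 4q + 3 ⇒ q = - \frac{1}{5}.
General: x(n) = A·(-4)^n - n - \frac{1}{5}.
Apply x(0) = -3: A - \frac{1}{5} = -3 ⇒ A = - \frac{14}{5}.
So x(n) = - \frac{14 \left(-4\right)^{n}}{5} - n - \frac{1}{5}.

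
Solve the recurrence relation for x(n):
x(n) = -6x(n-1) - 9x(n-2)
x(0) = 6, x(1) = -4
Characteristic equation: x² + 6x + 9 = 0, which is (x - (-3))².
Repeated root r = -3.
General solution: x(n) = (A + Bn)·(-3)^n.
From x(0) = 6: A = 6.
From x(1) = -4: (A + B)·(-3) = -4 ⇒ B = - \frac{14}{3}.
So x(n) = \left(6 - \frac{14 n}{3}\right) \cdot (-3)^n.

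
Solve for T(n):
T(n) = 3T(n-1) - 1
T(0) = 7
First-order linear non-homogeneous.
Homogeneous solution: T_h(n) = A·(3)^n.
Try constant particular solution T_p = K: K = 3K - 1 ⇒ K = \frac{1}{2}.
General: T(n) = A·(3)^n + \frac{1}{2}.
Apply T(0) = 7: A + \frac{1}{2} = 7 ⇒ A = \frac{13}{2}.
So T(n) = \frac{13 \cdot 3^{n}}{2} + \frac{1}{2}.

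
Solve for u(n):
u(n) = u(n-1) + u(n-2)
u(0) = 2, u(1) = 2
Characteristic equation: x² - x - 1 = 0.
Discriminant Δ = (1)² + 4·(1) = 5.
Roots r₁,₂ = (1 ± √5)/2, so r₁ = \frac{1}{2} + \frac{\sqrt{5}}{2}, r₂ = \frac{1}{2} - \frac{\sqrt{5}}{2}.
General solution: u(n) = A·r₁^n + B·r₂^n.
From the initial conditions, A + B = 2 and r₁A + r₂B = 2.
Since r₁ - r₂ = √5: A = (2 - (2)r₂)/√5 = \frac{\sqrt{5}}{5} + 1, and B = 2 - A = 1 - \frac{\sqrt{5}}{5}.
So u(n) = \left(\frac{\sqrt{5}}{5} + 1\right)\left(\frac{1}{2} + \frac{\sqrt{5}}{2}\right)^n + \left(1 - \frac{\sqrt{5}}{5}\right)\left(\frac{1}{2} - \frac{\sqrt{5}}{2}\right)^n.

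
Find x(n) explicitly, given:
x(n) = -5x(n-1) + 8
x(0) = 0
First-order linear non-homogeneous.
Homogeneous solution: x_h(n) = A·(-5)^n.
Try constant particular solution x_p = K: K = -5K + 8 ⇒ K = \frac{4}{3}.
General: x(n) = A·(-5)^n + \frac{4}{3}.
Apply x(0) = 0: A + \frac{4}{3} = 0 ⇒ A = - \frac{4}{3}.
So x(n) = \frac{4}{3} - \frac{4 \left(-5\right)^{n}}{3}.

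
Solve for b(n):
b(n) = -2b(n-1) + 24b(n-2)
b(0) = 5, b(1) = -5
Characteristic equation: x² + 2x - 24 = 0, which factors as (x - (4))(x - (-6)) = 0.
Roots r₁ = 4, r₂ = -6 (distinct).
General solution: b(n) = A·(4)^n + B·(-6)^n.
From b(0) = 5: A + B = 5.
From b(1) = -5: 4A - 6B = -5.
Solving: A = \frac{5}{2}, B = \frac{5}{2}.
So b(n) = \frac{5 \left(-6\right)^{n}}{2} + \frac{5 \cdot 4^{n}}{2}.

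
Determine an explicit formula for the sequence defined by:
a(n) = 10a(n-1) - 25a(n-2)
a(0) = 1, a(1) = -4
Characteristic equation: x² - 10x + 25 = 0, which is (x - (5))².
Repeated root r = 5.
General solution: a(n) = (A + Bn)·(5)^n.
From a(0) = 1: A = 1.
From a(1) = -4: (A + B)·(5) = -4 ⇒ B = - \frac{9}{5}.
So a(n) = \left(1 - \frac{9 n}{5}\right) \cdot (5)^n.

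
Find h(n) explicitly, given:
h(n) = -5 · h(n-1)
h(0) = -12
Pure geometric recurrence with ratio -5.
By induction h(n) = h(0) · (-5)^n = - 12 \left(-5\right)^{n}.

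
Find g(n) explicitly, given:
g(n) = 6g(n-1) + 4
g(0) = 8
First-order linear non-homogeneous.
Homogeneous solution: g_h(n) = A·(6)^n.
Try constant particular solution g_p = K: K = 6K + 4 ⇒ K = - \frac{4}{5}.
General: g(n) = A·(6)^n - \frac{4}{5}.
Apply g(0) = 8: A - \frac{4}{5} = 8 ⇒ A = \frac{44}{5}.
So g(n) = \frac{44 \cdot 6^{n}}{5} - \frac{4}{5}.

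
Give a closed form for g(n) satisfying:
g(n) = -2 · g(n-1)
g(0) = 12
Pure geometric recurrence with ratio -2.
By induction g(n) = g(0) · (-2)^n = 12 \left(-2\right)^{n}.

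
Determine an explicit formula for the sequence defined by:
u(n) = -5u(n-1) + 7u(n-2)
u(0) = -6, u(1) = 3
Characteristic equation: x² + 5x - 7 = 0.
Discriminant Δ = (-5)² + 4·(7) = 53.
Roots r₁,₂ = (-5 ± √53)/2, so r₁ = - \frac{5}{2} + \frac{\sqrt{53}}{2}, r₂ = - \frac{\sqrt{53}}{2} - \frac{5}{2}.
General solution: u(n) = A·r₁^n + B·r₂^n.
From the initial conditions, A + B = -6 and r₁A + r₂B = 3.
Since r₁ - r₂ = √53: A = (3 - (-6)r₂)/√53 = -3 - \frac{12 \sqrt{53}}{53}, and B = -6 - A = -3 + \frac{12 \sqrt{53}}{53}.
So u(n) = \left(-3 - \frac{12 \sqrt{53}}{53}\right)\left(- \frac{5}{2} + \frac{\sqrt{53}}{2}\right)^n + \left(-3 + \frac{12 \sqrt{53}}{53}\right)\left(- \frac{\sqrt{53}}{2} - \frac{5}{2}\right)^n.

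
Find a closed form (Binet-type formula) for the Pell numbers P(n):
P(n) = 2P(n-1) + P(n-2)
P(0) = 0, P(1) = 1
This is the Pell sequence.
Characteristic equation: x² - 2x - 1 = 0; roots r₁ = 1 + \sqrt{2}, r₂ = 1 - \sqrt{2}.
General: P(n) = A·r₁^n + B·r₂^n. Solving with P(0)=0, P(1)=1 gives A = \frac{\sqrt{2}}{4}, B = - \frac{\sqrt{2}}{4}.
So P(n) = \frac{\sqrt{2} \left(- \left(1 - \sqrt{2}\right)^{n} + \left(1 + \sqrt{2}\right)^{n}\right)}{4}.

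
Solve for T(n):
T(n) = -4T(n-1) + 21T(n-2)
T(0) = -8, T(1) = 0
Characteristic equation: x² + 4x - 21 = 0, which factors as (x - (3))(x - (-7)) = 0.
Roots r₁ = 3, r₂ = -7 (distinct).
General solution: T(n) = A·(3)^n + B·(-7)^n.
From T(0) = -8: A + B = -8.
From T(1) = 0: 3A - 7B = 0.
Solving: A = - \frac{28}{5}, B = - \frac{12}{5}.
So T(n) = - \frac{12 \left(-7\right)^{n}}{5} - \frac{28 \cdot 3^{n}}{5}.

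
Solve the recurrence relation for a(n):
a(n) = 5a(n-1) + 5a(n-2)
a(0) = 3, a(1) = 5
Characteristic equation: x² - 5x - 5 = 0.
Discriminant Δ = (5)² + 4·(5) = 45.
Roots r₁,₂ = (5 ± √45)/2, so r₁ = \frac{5}{2} + \frac{3 \sqrt{5}}{2}, r₂ = \frac{5}{2} - \frac{3 \sqrt{5}}{2}.
General solution: a(n) = A·r₁^n + B·r₂^n.
From the initial conditions, A + B = 3 and r₁A + r₂B = 5.
Since r₁ - r₂ = √45: A = (5 - (3)r₂)/√45 = \frac{3}{2} - \frac{\sqrt{5}}{6}, and B = 3 - A = \frac{\sqrt{5}}{6} + \frac{3}{2}.
So a(n) = \left(\frac{3}{2} - \frac{\sqrt{5}}{6}\right)\left(\frac{5}{2} + \frac{3 \sqrt{5}}{2}\right)^n + \left(\frac{\sqrt{5}}{6} + \frac{3}{2}\right)\left(\frac{5}{2} - \frac{3 \sqrt{5}}{2}\right)^n.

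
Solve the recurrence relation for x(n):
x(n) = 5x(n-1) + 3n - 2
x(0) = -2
First-order linear with linear forcing.
Homogeneous solution: x_h(n) = A·(5)^n.
Try particular x_p(n) = pn + q. Substituting:
  pn + q = 5(p(n-1) + q) + 3n - 2.
Matching the n-coefficient: p = 5p + 3 ⇒ p = - \frac{3}{4}.
Matching constants: q = -5p + 5q - 2 ⇒ q = - \frac{7}{16}.
General: x(n) = A·(5)^n - \frac{3 n}{4} - \frac{7}{16}.
Apply x(0) = -2: A - \frac{7}{16} = -2 ⇒ A = - \frac{25}{16}.
So x(n) = - \frac{25 \cdot 5^{n}}{16} - \frac{3 n}{4} - \frac{7}{16}.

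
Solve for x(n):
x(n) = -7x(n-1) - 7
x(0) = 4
First-order linear non-homogeneous.
Homogeneous solution: x_h(n) = A·(-7)^n.
Try constant particular solution x_p = K: K = -7K - 7 ⇒ K = - \frac{7}{8}.
General: x(n) = A·(-7)^n - \frac{7}{8}.
Apply x(0) = 4: A - \frac{7}{8} = 4 ⇒ A = \frac{39}{8}.
So x(n) = \frac{39 \left(-7\right)^{n}}{8} - \frac{7}{8}.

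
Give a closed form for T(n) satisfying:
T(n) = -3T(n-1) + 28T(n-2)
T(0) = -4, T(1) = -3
Characteristic equation: x² + 3x - 28 = 0, which factors as (x - (-7))(x - (4)) = 0.
Roots r₁ = -7, r₂ = 4 (distinct).
General solution: T(n) = A·(-7)^n + B·(4)^n.
From T(0) = -4: A + B = -4.
From T(1) = -3: -7A + 4B = -3.
Solving: A = - \frac{13}{11}, B = - \frac{31}{11}.
So T(n) = - \frac{13 \left(-7\right)^{n}}{11} - \frac{31 \cdot 4^{n}}{11}.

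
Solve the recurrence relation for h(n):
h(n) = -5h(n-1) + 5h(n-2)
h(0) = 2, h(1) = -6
Characteristic equation: x² + 5x - 5 = 0.
Discriminant Δ = (-5)² + 4·(5) = 45.
Roots r₁,₂ = (-5 ± √45)/2, so r₁ = - \frac{5}{2} + \frac{3 \sqrt{5}}{2}, r₂ = - \frac{3 \sqrt{5}}{2} - \frac{5}{2}.
General solution: h(n) = A·r₁^n + B·r₂^n.
From the initial conditions, A + B = 2 and r₁A + r₂B = -6.
Since r₁ - r₂ = √45: A = (-6 - (2)r₂)/√45 = 1 - \frac{\sqrt{5}}{15}, and B = 2 - A = \frac{\sqrt{5}}{15} + 1.
So h(n) = \left(1 - \frac{\sqrt{5}}{15}\right)\left(- \frac{5}{2} + \frac{3 \sqrt{5}}{2}\right)^n + \left(\frac{\sqrt{5}}{15} + 1\right)\left(- \frac{3 \sqrt{5}}{2} - \frac{5}{2}\right)^n.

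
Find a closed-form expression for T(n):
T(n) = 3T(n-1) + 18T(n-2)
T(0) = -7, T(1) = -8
Characteristic equation: x² - 3x - 18 = 0, which factors as (x - (6))(x - (-3)) = 0.
Roots r₁ = 6, r₂ = -3 (distinct).
General solution: T(n) = A·(6)^n + B·(-3)^n.
From T(0) = -7: A + B = -7.
From T(1) = -8: 6A - 3B = -8.
Solving: A = - \frac{29}{9}, B = - \frac{34}{9}.
So T(n) = - \frac{34 \left(-3\right)^{n}}{9} - \frac{29 \cdot 6^{n}}{9}.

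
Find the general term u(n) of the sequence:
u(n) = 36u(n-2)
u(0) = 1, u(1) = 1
Characteristic equation: x² - 36 = 0, which factors as (x - (6))(x - (-6)) = 0.
Roots r₁ = 6, r₂ = -6 (distinct).
General solution: u(n) = A·(6)^n + B·(-6)^n.
From u(0) = 1: A + B = 1.
From u(1) = 1: 6A - 6B = 1.
Solving: A = \frac{7}{12}, B = \frac{5}{12}.
So u(n) = \frac{5 \left(-6\right)^{n}}{12} + \frac{7 \cdot 6^{n}}{12}.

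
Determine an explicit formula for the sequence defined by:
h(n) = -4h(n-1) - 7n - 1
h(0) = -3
First-order linear with linear forcing.
Homogeneous solution: h_h(n) = A·(-4)^n.
Try particular h_p(n) = pn + q. Substituting:
  pn + q = -4(p(n-1) + q) - 7n - 1.
Matching the n-coefficient: p = -4p - 7 ⇒ p = - \frac{7}{5}.
Matching constants: q = 4p - 4q - 1 ⇒ q = - \frac{33}{25}.
General: h(n) = A·(-4)^n - \frac{7 n}{5} - \frac{33}{25}.
Apply h(0) = -3: A - \frac{33}{25} = -3 ⇒ A = - \frac{42}{25}.
So h(n) = - \frac{42 \left(-4\right)^{n}}{25} - \frac{7 n}{5} - \frac{33}{25}.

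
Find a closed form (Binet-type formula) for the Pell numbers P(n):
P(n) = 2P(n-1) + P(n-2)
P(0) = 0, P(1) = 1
This is the Pell sequence.
Characteristic equation: x² - 2x - 1 = 0; roots r₁ = 1 + \sqrt{2}, r₂ = 1 - \sqrt{2}.
General: P(n) = A·r₁^n + B·r₂^n. Solving with P(0)=0, P(1)=1 gives A = \frac{\sqrt{2}}{4}, B = - \frac{\sqrt{2}}{4}.
So P(n) = \frac{\sqrt{2} \left(- \left(1 - \sqrt{2}\right)^{n} + \left(1 + \sqrt{2}\right)^{n}\right)}{4}.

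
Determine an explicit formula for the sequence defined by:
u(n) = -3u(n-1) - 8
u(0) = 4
First-order linear non-homogeneous.
Homogeneous solution: u_h(n) = A·(-3)^n.
Try constant particular solution u_p = K: K = -3K - 8 ⇒ K = -2.
General: u(n) = A·(-3)^n - 2.
Apply u(0) = 4: A - 2 = 4 ⇒ A = 6.
So u(n) = 6 \left(-3\right)^{n} - 2.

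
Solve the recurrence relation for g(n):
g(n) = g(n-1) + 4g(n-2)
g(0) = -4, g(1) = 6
Characteristic equation: x² - x - 4 = 0.
Discriminant Δ = (1)² + 4·(4) = 17.
Roots r₁,₂ = (1 ± √17)/2, so r₁ = \frac{1}{2} + \frac{\sqrt{17}}{2}, r₂ = \frac{1}{2} - \frac{\sqrt{17}}{2}.
General solution: g(n) = A·r₁^n + B·r₂^n.
From the initial conditions, A + B = -4 and r₁A + r₂B = 6.
Since r₁ - r₂ = √17: A = (6 - (-4)r₂)/√17 = -2 + \frac{8 \sqrt{17}}{17}, and B = -4 - A = -2 - \frac{8 \sqrt{17}}{17}.
So g(n) = \left(-2 + \frac{8 \sqrt{17}}{17}\right)\left(\frac{1}{2} + \frac{\sqrt{17}}{2}\right)^n + \left(-2 - \frac{8 \sqrt{17}}{17}\right)\left(\frac{1}{2} - \frac{\sqrt{17}}{2}\right)^n.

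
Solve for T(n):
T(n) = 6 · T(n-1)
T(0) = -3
Pure geometric recurrence with ratio 6.
By induction T(n) = T(0) · (6)^n = - 3 \cdot 6^{n}.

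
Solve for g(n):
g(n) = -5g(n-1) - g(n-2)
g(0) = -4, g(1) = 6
Characteristic equation: x² + 5x + 1 = 0.
Discriminant Δ = (-5)² + 4·(-1) = 21.
Roots r₁,₂ = (-5 ± √21)/2, so r₁ = - \frac{5}{2} + \frac{\sqrt{21}}{2}, r₂ = - \frac{5}{2} - \frac{\sqrt{21}}{2}.
General solution: g(n) = A·r₁^n + B·r₂^n.
From the initial conditions, A + B = -4 and r₁A + r₂B = 6.
Since r₁ - r₂ = √21: A = (6 - (-4)r₂)/√21 = -2 - \frac{4 \sqrt{21}}{21}, and B = -4 - A = -2 + \frac{4 \sqrt{21}}{21}.
So g(n) = \left(-2 - \frac{4 \sqrt{21}}{21}\right)\left(- \frac{5}{2} + \frac{\sqrt{21}}{2}\right)^n + \left(-2 + \frac{4 \sqrt{21}}{21}\right)\left(- \frac{5}{2} - \frac{\sqrt{21}}{2}\right)^n.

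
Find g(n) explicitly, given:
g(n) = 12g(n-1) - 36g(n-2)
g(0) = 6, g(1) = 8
Characteristic equation: x² - 12x + 36 = 0, which is (x - (6))².
Repeated root r = 6.
General solution: g(n) = (A + Bn)·(6)^n.
From g(0) = 6: A = 6.
From g(1) = 8: (A + B)·(6) = 8 ⇒ B = - \frac{14}{3}.
So g(n) = \left(6 - \frac{14 n}{3}\right) \cdot (6)^n.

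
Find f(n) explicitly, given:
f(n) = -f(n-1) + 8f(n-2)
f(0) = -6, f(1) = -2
Characteristic equation: x² + x - 8 = 0.
Discriminant Δ = (-1)² + 4·(8) = 33.
Roots r₁,₂ = (-1 ± √33)/2, so r₁ = - \frac{1}{2} + \frac{\sqrt{33}}{2}, r₂ = - \frac{\sqrt{33}}{2} - \frac{1}{2}.
General solution: f(n) = A·r₁^n + B·r₂^n.
From the initial conditions, A + B = -6 and r₁A + r₂B = -2.
Since r₁ - r₂ = √33: A = (-2 - (-6)r₂)/√33 = -3 - \frac{5 \sqrt{33}}{33}, and B = -6 - A = -3 + \frac{5 \sqrt{33}}{33}.
So f(n) = \left(-3 - \frac{5 \sqrt{33}}{33}\right)\left(- \frac{1}{2} + \frac{\sqrt{33}}{2}\right)^n + \left(-3 + \frac{5 \sqrt{33}}{33}\right)\left(- \frac{\sqrt{33}}{2} - \frac{1}{2}\right)^n.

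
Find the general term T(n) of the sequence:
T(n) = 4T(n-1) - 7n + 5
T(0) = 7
First-order linear with linear forcing.
Homogeneous solution: T_h(n) = A·(4)^n.
Try particular T_p(n) = pn + q. Substituting:
  pn + q = 4(p(n-1) + q) - 7n + 5.
Matching the n-coefficient: p = 4p - 7 ⇒ p = \frac{7}{3}.
Matching constants: q = -4p + 4q + 5 ⇒ q = \frac{13}{9}.
General: T(n) = A·(4)^n + \frac{7 n}{3} + \frac{13}{9}.
Apply T(0) = 7: A + \frac{13}{9} = 7 ⇒ A = \frac{50}{9}.
So T(n) = \frac{50 \cdot 4^{n}}{9} + \frac{7 n}{3} + \frac{13}{9}.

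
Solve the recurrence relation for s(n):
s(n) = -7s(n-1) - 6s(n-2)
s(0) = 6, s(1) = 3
Characteristic equation: x² + 7x + 6 = 0, which factors as (x - (-1))(x - (-6)) = 0.
Roots r₁ = -1, r₂ = -6 (distinct).
General solution: s(n) = A·(-1)^n + B·(-6)^n.
From s(0) = 6: A + B = 6.
From s(1) = 3: -A - 6B = 3.
Solving: A = \frac{39}{5}, B = - \frac{9}{5}.
So s(n) = \frac{39 \left(-1\right)^{n}}{5} - \frac{9 \left(-6\right)^{n}}{5}.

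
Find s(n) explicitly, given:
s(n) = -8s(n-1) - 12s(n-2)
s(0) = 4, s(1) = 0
Characteristic equation: x² + 8x + 12 = 0, which factors as (x - (-6))(x - (-2)) = 0.
Roots r₁ = -6, r₂ = -2 (distinct).
General solution: s(n) = A·(-6)^n + B·(-2)^n.
From s(0) = 4: A + B = 4.
From s(1) = 0: -6A - 2B = 0.
Solving: A = -2, B = 6.
So s(n) = 6 \left(-2\right)^{n} - 2 \left(-6\right)^{n}.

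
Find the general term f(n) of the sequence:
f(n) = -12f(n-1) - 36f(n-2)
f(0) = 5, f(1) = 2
Characteristic equation: x² + 12x + 36 = 0, which is (x - (-6))².
Repeated root r = -6.
General solution: f(n) = (A + Bn)·(-6)^n.
From f(0) = 5: A = 5.
From f(1) = 2: (A + B)·(-6) = 2 ⇒ B = - \frac{16}{3}.
So f(n) = \left(5 - \frac{16 n}{3}\right) \cdot (-6)^n.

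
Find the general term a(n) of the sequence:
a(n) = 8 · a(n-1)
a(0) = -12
Pure geometric recurrence with ratio 8.
By induction a(n) = a(0) · (8)^n = - 12 \cdot 8^{n}.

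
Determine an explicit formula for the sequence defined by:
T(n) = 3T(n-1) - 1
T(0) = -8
First-order linear non-homogeneous.
Homogeneous solution: T_h(n) = A·(3)^n.
Try constant particular solution T_p = K: K = 3K - 1 ⇒ K = \frac{1}{2}.
General: T(n) = A·(3)^n + \frac{1}{2}.
Apply T(0) = -8: A + \frac{1}{2} = -8 ⇒ A = - \frac{17}{2}.
So T(n) = \frac{1}{2} - \frac{17 \cdot 3^{n}}{2}.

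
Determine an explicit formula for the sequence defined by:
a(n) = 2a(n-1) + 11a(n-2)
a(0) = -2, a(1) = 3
Characteristic equation: x² - 2x - 11 = 0.
Discriminant Δ = (2)² + 4·(11) = 48.
Roots r₁,₂ = (2 ± √48)/2, so r₁ = 1 + 2 \sqrt{3}, r₂ = 1 - 2 \sqrt{3}.
General solution: a(n) = A·r₁^n + B·r₂^n.
From the initial conditions, A + B = -2 and r₁A + r₂B = 3.
Since r₁ - r₂ = √48: A = (3 - (-2)r₂)/√48 = -1 + \frac{5 \sqrt{3}}{12}, and B = -2 - A = -1 - \frac{5 \sqrt{3}}{12}.
So a(n) = \left(-1 + \frac{5 \sqrt{3}}{12}\right)\left(1 + 2 \sqrt{3}\right)^n + \left(-1 - \frac{5 \sqrt{3}}{12}\right)\left(1 - 2 \sqrt{3}\right)^n.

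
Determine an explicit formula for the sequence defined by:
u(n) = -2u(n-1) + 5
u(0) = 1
First-order linear non-homogeneous.
Homogeneous solution: u_h(n) = A·(-2)^n.
Try constant particular solution u_p = K: K = -2K + 5 ⇒ K = \frac{5}{3}.
General: u(n) = A·(-2)^n + \frac{5}{3}.
Apply u(0) = 1: A + \frac{5}{3} = 1 ⇒ A = - \frac{2}{3}.
So u(n) = \frac{5}{3} - \frac{2 \left(-2\right)^{n}}{3}.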